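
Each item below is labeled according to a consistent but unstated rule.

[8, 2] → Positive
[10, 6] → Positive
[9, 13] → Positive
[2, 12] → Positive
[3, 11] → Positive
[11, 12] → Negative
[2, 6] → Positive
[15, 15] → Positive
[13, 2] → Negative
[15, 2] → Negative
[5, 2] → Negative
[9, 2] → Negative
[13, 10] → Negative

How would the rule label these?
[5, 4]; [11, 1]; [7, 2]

Negative, Positive, Negative

'Positive' ⟺ sum is even.
[5, 4] → 5+4 = 9 → Negative. [11, 1] → 11+1 = 12 → Positive. [7, 2] → 7+2 = 9 → Negative.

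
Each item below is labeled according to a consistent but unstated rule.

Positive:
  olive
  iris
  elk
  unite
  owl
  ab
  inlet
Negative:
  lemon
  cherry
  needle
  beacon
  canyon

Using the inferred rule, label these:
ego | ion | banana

Every 'Positive' example satisfies: starts with a vowel. None of the 'Negative' examples do.
ego — starts with 'e', hence Positive.
ion — starts with 'i', hence Positive.
banana — starts with 'b', hence Negative.

Positive, Positive, Negative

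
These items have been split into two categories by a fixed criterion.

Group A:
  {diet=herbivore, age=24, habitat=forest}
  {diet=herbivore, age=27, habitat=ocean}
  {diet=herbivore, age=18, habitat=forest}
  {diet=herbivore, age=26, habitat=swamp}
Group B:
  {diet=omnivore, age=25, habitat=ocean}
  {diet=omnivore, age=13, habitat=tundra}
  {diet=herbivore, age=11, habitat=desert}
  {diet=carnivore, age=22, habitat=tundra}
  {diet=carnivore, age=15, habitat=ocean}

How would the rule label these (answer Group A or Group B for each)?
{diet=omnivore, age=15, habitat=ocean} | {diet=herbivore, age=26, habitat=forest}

The rule appears to be: diet is herbivore AND age ≥ 13.
{diet=omnivore, age=15, habitat=ocean}: Group B (diet is omnivore, age = 15).
{diet=herbivore, age=26, habitat=forest}: Group A (diet is herbivore, age = 26).

Group B, Group A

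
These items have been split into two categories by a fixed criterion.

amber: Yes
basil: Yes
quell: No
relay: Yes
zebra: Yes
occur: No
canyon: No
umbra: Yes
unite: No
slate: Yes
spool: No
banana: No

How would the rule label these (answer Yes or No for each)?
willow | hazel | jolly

All 'Yes' examples share one property — odd length AND contains 'a' — and every 'No' example lacks it.
willow → length 6, no 'a' → No. hazel → length 5, has 'a' → Yes. jolly → length 5, no 'a' → No.

No, Yes, No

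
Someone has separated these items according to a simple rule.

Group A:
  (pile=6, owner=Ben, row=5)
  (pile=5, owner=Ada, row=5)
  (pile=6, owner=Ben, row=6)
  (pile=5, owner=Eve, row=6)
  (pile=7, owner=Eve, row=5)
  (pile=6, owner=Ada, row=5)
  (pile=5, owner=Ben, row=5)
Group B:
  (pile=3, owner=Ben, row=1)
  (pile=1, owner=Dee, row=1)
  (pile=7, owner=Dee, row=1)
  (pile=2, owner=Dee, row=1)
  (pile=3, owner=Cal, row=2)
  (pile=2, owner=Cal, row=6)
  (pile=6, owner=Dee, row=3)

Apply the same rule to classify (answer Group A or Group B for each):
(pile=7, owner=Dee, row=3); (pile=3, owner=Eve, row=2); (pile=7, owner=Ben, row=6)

Group B, Group B, Group A

The rule appears to be: row ≥ 5 AND pile ≥ 3.
(pile=7, owner=Dee, row=3): Group B (row = 3, pile = 7). (pile=3, owner=Eve, row=2): Group B (row = 2, pile = 3). (pile=7, owner=Ben, row=6): Group A (row = 6, pile = 7).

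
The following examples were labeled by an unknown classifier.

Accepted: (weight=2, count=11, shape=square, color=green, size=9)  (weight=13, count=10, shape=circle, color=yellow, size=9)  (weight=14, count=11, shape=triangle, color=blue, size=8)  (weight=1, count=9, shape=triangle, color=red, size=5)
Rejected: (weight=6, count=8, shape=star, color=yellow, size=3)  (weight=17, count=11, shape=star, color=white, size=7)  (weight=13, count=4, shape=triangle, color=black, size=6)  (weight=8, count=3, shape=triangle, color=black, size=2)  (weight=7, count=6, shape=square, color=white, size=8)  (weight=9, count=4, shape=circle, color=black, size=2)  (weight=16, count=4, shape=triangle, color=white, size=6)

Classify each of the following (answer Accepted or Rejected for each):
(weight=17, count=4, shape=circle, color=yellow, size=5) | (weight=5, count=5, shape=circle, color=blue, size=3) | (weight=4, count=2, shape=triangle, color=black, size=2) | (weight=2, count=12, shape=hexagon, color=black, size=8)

The common property of the 'Accepted' items is: count ≥ 9 AND weight ≤ 14. No 'Rejected' item has it.
(weight=17, count=4, shape=circle, color=yellow, size=5): count = 4, weight = 17 — does not pass, so Rejected.
(weight=5, count=5, shape=circle, color=blue, size=3): count = 5, weight = 5 — does not pass, so Rejected.
(weight=4, count=2, shape=triangle, color=black, size=2): count = 2, weight = 4 — does not pass, so Rejected.
(weight=2, count=12, shape=hexagon, color=black, size=8): count = 12, weight = 2 — qualifies, so Accepted.

Rejected, Rejected, Rejected, Accepted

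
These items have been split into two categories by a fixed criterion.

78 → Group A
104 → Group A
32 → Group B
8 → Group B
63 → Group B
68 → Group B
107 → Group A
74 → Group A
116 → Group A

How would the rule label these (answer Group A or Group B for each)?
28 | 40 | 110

The simplest hypothesis consistent with all the labels is: at least 74.
28 — 28 < 74, hence Group B. 40 — 40 < 74, hence Group B. 110 — 110 ≥ 74, hence Group A.

Group B, Group B, Group A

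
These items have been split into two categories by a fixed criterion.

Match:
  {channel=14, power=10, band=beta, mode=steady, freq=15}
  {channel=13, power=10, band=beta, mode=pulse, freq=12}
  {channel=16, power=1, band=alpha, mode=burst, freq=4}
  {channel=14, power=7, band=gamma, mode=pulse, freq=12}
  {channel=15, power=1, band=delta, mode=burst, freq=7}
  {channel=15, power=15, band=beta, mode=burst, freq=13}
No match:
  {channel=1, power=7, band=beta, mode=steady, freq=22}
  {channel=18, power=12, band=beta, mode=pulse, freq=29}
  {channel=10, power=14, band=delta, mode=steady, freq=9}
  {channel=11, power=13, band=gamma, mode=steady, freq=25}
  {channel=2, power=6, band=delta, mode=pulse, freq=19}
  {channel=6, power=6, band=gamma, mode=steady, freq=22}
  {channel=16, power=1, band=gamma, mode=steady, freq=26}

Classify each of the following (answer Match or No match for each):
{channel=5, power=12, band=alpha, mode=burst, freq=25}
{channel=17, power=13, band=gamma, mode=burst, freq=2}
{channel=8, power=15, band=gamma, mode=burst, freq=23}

No match, Match, No match

Rule: freq ≤ 15 AND channel ≥ 11. This holds for each 'Match' example and fails for each 'No match' one.
{channel=5, power=12, band=alpha, mode=burst, freq=25}: freq = 25, channel = 5, does not satisfy this → No match. {channel=17, power=13, band=gamma, mode=burst, freq=2}: freq = 2, channel = 17, qualifies → Match. {channel=8, power=15, band=gamma, mode=burst, freq=23}: freq = 23, channel = 8, does not satisfy this → No match.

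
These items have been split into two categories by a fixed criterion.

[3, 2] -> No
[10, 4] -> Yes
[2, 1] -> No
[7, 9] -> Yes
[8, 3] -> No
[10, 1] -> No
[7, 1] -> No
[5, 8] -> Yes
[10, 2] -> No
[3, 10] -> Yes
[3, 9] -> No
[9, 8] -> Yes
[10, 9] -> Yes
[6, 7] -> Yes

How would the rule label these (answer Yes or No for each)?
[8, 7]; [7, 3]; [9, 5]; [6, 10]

All 'Yes' examples share one property — sum ≥ 13 — and every 'No' example lacks it.
Yes: [8, 7], since 8+7 = 15.
No: [7, 3], since 7+3 = 10.
Yes: [9, 5], since 9+5 = 14.
Yes: [6, 10], since 6+10 = 16.

Yes, No, Yes, Yes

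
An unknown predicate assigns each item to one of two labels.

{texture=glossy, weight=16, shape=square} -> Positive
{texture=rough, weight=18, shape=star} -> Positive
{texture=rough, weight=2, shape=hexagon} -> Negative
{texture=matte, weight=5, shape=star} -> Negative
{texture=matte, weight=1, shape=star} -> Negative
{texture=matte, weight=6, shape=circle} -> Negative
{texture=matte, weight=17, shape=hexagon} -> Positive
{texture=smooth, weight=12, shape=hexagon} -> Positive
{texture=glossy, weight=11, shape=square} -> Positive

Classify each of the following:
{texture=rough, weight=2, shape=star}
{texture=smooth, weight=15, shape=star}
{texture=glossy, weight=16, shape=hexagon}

Negative, Positive, Positive

The rule appears to be: weight ≥ 11.
{texture=rough, weight=2, shape=star} — weight = 2, hence Negative.
{texture=smooth, weight=15, shape=star} — weight = 15, hence Positive.
{texture=glossy, weight=16, shape=hexagon} — weight = 16, hence Positive.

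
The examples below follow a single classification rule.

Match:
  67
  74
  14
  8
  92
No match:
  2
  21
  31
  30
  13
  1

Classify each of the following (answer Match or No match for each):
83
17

Match, Match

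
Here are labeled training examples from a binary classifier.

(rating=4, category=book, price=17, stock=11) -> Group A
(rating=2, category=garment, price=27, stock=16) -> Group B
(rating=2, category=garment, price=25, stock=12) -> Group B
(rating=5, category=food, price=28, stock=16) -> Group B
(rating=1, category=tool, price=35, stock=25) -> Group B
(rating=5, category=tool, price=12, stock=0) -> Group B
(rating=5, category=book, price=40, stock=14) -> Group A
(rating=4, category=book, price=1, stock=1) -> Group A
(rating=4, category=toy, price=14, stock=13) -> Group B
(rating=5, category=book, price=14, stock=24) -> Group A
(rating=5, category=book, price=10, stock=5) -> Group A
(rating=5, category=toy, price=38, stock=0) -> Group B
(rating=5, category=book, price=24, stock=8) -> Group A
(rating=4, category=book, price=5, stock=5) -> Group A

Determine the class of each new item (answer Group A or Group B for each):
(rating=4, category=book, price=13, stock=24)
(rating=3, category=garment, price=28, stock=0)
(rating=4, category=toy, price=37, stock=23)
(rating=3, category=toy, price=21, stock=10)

Group A, Group B, Group B, Group B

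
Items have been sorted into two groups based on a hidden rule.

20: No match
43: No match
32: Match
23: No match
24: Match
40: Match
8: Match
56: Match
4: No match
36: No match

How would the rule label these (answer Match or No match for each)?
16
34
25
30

Comparing the two groups points to one rule — multiple of 8.
Match: 16, since 16 = 8·2. No match: 34, since 34 = 8·4 + 2. No match: 25, since 25 = 8·3 + 1. No match: 30, since 30 = 8·3 + 6.

Match, No match, No match, No match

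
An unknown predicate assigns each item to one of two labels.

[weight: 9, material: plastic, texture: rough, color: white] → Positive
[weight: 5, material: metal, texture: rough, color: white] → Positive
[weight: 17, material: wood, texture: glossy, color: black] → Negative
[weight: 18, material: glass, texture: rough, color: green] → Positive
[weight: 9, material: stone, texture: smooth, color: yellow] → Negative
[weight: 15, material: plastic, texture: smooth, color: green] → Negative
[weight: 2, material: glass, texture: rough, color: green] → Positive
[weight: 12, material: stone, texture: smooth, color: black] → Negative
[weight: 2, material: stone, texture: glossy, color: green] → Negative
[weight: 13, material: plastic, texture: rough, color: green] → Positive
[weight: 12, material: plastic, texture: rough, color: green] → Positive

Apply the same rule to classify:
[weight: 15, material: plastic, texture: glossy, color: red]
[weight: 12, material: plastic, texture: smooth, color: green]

A rule that fits every label: texture is rough — true of each 'Positive' example, false of each 'Negative' one.
[weight: 15, material: plastic, texture: glossy, color: red] — texture is glossy, hence Negative.
[weight: 12, material: plastic, texture: smooth, color: green] — texture is smooth, hence Negative.

Negative, Negative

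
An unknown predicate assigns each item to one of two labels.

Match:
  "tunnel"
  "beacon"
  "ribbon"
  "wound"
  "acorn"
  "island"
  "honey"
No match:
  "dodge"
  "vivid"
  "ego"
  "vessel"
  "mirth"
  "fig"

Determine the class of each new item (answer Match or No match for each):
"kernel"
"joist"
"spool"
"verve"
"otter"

Match, No match, No match, No match, No match

Checking candidate rules against both groups, what survives is: contains 'n'.
"kernel" → has 'n' → Match. "joist" → no 'n' → No match. "spool" → no 'n' → No match. "verve" → no 'n' → No match. "otter" → no 'n' → No match.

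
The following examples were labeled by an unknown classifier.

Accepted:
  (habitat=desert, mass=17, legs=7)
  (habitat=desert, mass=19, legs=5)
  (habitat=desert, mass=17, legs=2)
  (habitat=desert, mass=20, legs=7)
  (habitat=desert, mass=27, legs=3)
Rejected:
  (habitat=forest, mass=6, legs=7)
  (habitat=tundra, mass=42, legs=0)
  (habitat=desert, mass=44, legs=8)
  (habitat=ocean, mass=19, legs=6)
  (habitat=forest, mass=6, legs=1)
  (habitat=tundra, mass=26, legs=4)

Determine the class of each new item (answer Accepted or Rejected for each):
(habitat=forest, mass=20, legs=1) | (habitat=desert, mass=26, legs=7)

Rejected, Accepted

The simplest hypothesis consistent with all the labels is: habitat is desert AND legs ≤ 7.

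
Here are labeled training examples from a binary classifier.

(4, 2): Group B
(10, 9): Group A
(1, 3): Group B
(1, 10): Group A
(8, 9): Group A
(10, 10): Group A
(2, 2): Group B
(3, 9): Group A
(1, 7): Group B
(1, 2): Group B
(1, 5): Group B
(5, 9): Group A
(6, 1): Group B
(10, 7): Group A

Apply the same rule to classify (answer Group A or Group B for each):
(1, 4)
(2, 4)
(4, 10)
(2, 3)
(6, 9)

All 'Group A' examples share one property — sum ≥ 11 — and every 'Group B' example lacks it.
(1, 4) — 1+4 = 5, hence Group B.
(2, 4) — 2+4 = 6, hence Group B.
(4, 10) — 4+10 = 14, hence Group A.
(2, 3) — 2+3 = 5, hence Group B.
(6, 9) — 6+9 = 15, hence Group A.

Group B, Group B, Group A, Group B, Group A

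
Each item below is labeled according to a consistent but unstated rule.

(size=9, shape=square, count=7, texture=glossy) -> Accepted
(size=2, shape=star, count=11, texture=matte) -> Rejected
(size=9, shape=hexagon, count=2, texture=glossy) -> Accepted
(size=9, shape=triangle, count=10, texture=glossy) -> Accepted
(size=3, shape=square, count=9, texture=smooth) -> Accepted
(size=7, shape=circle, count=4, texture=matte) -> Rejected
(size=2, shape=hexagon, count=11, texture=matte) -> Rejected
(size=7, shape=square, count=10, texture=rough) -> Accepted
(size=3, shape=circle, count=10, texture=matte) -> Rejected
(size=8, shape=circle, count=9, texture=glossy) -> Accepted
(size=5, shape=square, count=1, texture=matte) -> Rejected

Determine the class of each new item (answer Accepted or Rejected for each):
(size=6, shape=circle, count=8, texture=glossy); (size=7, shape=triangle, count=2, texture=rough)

Accepted, Accepted

A rule that fits every label: texture is not matte — true of each 'Accepted' example, false of each 'Rejected' one.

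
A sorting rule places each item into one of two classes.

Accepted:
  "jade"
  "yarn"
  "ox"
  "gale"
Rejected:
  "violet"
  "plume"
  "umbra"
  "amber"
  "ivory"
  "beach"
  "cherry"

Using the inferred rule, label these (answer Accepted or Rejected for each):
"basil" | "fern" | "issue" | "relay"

Rejected, Accepted, Rejected, Rejected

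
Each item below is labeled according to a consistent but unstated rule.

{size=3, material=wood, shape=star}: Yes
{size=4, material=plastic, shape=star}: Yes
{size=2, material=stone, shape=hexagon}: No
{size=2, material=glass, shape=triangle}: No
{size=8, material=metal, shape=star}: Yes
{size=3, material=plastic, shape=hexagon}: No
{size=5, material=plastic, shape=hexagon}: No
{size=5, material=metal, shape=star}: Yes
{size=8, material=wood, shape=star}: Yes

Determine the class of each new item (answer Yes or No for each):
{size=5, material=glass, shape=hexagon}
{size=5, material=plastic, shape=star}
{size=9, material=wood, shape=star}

The common property of the 'Yes' items is: shape is star. No 'No' item has it.
{size=5, material=glass, shape=hexagon} → shape is hexagon → No.
{size=5, material=plastic, shape=star} → shape is star → Yes.
{size=9, material=wood, shape=star} → shape is star → Yes.

No, Yes, Yes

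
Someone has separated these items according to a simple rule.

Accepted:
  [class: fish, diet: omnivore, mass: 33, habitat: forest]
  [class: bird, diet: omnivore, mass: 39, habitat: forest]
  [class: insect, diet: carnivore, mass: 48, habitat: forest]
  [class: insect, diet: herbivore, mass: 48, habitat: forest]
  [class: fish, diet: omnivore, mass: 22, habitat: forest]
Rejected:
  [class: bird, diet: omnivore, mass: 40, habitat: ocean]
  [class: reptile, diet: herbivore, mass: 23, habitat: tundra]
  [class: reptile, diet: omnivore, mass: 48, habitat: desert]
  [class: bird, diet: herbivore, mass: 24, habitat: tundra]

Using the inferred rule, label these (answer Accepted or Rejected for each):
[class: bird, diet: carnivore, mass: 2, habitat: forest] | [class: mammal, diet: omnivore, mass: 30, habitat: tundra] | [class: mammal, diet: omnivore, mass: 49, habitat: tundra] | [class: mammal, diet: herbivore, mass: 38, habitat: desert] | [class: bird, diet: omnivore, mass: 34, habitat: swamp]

Accepted, Rejected, Rejected, Rejected, Rejected

One predicate separates the groups cleanly: habitat is forest.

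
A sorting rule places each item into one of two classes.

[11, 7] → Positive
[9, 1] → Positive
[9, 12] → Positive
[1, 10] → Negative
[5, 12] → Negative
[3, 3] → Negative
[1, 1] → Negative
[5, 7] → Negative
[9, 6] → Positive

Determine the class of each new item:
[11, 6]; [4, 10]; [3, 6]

Positive, Negative, Negative

The pattern is that an item is 'Positive' exactly when: first ≥ 6.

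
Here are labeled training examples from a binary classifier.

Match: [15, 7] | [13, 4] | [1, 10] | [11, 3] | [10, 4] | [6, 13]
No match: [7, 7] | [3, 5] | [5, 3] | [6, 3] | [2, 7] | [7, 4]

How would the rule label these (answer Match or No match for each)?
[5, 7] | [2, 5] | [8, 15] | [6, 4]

The pattern is that an item is 'Match' exactly when: max ≥ 10.
[5, 7]: max 7 — doesn't qualify, so No match. [2, 5]: max 5 — doesn't qualify, so No match. [8, 15]: max 15 — satisfies this, so Match. [6, 4]: max 6 — doesn't qualify, so No match.

No match, No match, Match, No match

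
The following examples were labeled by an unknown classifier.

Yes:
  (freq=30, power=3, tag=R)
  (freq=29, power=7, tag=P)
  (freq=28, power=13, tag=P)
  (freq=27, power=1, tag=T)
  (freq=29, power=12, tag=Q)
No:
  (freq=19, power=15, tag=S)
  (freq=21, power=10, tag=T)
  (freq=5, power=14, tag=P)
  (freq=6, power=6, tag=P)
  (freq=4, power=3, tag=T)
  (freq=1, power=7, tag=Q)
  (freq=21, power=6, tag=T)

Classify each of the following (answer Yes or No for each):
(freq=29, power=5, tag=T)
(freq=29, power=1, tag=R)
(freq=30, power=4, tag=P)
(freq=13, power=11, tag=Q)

The classifier is using: freq ≥ 27.
(freq=29, power=5, tag=T) — freq = 29, hence Yes.
(freq=29, power=1, tag=R) — freq = 29, hence Yes.
(freq=30, power=4, tag=P) — freq = 30, hence Yes.
(freq=13, power=11, tag=Q) — freq = 13, hence No.

Yes, Yes, Yes, No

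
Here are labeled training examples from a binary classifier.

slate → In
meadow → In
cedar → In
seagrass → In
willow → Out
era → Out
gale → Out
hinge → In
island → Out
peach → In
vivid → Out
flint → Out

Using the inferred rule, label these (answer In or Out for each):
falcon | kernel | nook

Out, In, Out

All 'In' examples share one property — length ≥ 5 AND contains 'e' — and every 'Out' example lacks it.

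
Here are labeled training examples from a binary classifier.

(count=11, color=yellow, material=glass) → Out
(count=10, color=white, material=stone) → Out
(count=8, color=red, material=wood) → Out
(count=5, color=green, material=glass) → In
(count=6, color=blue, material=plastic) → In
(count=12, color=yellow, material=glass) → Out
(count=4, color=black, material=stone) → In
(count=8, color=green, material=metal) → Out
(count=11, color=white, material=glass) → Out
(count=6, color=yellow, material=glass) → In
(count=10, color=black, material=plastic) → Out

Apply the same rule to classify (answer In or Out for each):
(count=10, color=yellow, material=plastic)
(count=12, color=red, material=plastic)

Out, Out

The classifier is using: count ≤ 6.
(count=10, color=yellow, material=plastic): Out (count = 10).
(count=12, color=red, material=plastic): Out (count = 12).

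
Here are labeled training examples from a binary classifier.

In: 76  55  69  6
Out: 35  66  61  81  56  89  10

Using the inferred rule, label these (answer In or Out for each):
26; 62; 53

Out, In, Out

Checking candidate rules against both groups, what survives is: ≡ 6 (mod 7).
26: 26 mod 7 = 5 — doesn't qualify, so Out. 62: 62 mod 7 = 6 — meets the rule, so In. 53: 53 mod 7 = 4 — doesn't qualify, so Out.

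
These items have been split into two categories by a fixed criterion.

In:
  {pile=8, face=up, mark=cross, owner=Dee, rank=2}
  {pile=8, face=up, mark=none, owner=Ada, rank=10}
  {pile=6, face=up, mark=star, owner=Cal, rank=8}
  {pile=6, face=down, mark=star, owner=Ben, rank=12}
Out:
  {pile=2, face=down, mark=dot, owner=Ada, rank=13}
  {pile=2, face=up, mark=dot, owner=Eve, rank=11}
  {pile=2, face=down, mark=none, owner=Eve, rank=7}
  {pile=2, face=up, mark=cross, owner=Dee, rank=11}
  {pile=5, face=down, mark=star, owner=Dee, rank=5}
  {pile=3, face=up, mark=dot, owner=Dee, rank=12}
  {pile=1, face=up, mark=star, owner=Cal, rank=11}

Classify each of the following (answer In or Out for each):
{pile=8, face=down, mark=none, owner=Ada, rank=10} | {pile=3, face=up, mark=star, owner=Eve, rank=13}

In, Out

The common property of the 'In' items is: pile ≥ 6. No 'Out' item has it.
{pile=8, face=down, mark=none, owner=Ada, rank=10} — pile = 8, hence In. {pile=3, face=up, mark=star, owner=Eve, rank=13} — pile = 3, hence Out.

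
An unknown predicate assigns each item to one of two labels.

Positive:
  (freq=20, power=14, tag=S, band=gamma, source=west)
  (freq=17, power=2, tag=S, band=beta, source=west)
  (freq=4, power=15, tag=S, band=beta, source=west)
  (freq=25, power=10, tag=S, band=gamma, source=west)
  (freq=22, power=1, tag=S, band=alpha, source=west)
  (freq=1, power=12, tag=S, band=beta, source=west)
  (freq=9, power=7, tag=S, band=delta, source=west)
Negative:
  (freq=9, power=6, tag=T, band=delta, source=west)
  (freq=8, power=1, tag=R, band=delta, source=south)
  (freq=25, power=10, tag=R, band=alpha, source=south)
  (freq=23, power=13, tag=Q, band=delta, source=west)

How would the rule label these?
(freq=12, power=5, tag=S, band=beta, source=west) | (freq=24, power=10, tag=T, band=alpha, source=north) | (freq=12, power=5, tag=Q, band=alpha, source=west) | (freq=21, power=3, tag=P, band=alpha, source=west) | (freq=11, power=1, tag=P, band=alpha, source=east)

Rule: tag is S. This holds for each 'Positive' example and fails for each 'Negative' one.
(freq=12, power=5, tag=S, band=beta, source=west): tag is S — meets the rule, so Positive. (freq=24, power=10, tag=T, band=alpha, source=north): tag is T — does not satisfy this, so Negative. (freq=12, power=5, tag=Q, band=alpha, source=west): tag is Q — does not satisfy this, so Negative. (freq=21, power=3, tag=P, band=alpha, source=west): tag is P — does not satisfy this, so Negative. (freq=11, power=1, tag=P, band=alpha, source=east): tag is P — does not satisfy this, so Negative.

Positive, Negative, Negative, Negative, Negative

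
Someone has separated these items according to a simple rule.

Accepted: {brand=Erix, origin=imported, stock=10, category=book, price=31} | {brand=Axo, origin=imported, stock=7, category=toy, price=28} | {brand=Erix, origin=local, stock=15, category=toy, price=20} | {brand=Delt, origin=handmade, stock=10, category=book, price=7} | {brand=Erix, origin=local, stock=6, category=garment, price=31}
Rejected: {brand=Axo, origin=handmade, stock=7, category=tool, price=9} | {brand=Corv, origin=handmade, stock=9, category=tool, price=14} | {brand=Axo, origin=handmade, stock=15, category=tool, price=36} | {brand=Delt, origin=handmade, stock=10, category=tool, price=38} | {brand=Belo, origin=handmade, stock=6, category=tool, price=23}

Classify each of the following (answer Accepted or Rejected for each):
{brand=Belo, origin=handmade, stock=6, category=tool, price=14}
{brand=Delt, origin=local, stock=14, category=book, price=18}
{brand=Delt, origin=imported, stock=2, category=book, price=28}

Rejected, Accepted, Accepted

The common property of the 'Accepted' items is: category is not tool. No 'Rejected' item has it.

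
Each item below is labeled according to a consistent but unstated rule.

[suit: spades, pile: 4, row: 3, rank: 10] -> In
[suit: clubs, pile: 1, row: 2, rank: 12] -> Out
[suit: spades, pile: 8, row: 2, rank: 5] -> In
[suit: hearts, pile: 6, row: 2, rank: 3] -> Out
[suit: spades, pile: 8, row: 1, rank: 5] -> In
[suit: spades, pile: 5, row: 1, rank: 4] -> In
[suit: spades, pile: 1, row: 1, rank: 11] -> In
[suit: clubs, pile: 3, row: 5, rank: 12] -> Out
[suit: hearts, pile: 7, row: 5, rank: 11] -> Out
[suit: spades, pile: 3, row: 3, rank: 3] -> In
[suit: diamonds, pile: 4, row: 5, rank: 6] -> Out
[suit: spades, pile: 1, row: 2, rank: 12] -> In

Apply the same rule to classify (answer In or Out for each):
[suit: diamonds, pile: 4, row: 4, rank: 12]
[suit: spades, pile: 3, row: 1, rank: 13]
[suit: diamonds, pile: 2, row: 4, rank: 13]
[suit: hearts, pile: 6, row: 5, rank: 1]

Out, In, Out, Out

The pattern is that an item is 'In' exactly when: suit is spades.
[suit: diamonds, pile: 4, row: 4, rank: 12] — suit is diamonds, hence Out. [suit: spades, pile: 3, row: 1, rank: 13] — suit is spades, hence In. [suit: diamonds, pile: 2, row: 4, rank: 13] — suit is diamonds, hence Out. [suit: hearts, pile: 6, row: 5, rank: 1] — suit is hearts, hence Out.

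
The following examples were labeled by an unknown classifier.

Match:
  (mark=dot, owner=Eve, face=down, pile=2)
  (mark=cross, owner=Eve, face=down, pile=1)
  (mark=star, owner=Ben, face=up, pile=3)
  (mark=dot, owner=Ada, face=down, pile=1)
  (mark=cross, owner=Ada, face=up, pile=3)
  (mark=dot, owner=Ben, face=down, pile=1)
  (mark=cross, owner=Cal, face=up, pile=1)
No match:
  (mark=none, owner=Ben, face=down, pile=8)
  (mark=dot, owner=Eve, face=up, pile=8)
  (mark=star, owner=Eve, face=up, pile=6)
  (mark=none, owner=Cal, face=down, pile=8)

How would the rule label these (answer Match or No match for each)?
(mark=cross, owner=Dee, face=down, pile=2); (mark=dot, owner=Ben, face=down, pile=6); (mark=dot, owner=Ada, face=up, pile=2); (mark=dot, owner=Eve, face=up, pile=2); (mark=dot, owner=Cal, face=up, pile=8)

Every 'Match' example satisfies: pile ≤ 3. None of the 'No match' examples do.
(mark=cross, owner=Dee, face=down, pile=2): pile = 2, fits → Match.
(mark=dot, owner=Ben, face=down, pile=6): pile = 6, doesn't match → No match.
(mark=dot, owner=Ada, face=up, pile=2): pile = 2, fits → Match.
(mark=dot, owner=Eve, face=up, pile=2): pile = 2, fits → Match.
(mark=dot, owner=Cal, face=up, pile=8): pile = 8, doesn't match → No match.

Match, No match, Match, Match, No match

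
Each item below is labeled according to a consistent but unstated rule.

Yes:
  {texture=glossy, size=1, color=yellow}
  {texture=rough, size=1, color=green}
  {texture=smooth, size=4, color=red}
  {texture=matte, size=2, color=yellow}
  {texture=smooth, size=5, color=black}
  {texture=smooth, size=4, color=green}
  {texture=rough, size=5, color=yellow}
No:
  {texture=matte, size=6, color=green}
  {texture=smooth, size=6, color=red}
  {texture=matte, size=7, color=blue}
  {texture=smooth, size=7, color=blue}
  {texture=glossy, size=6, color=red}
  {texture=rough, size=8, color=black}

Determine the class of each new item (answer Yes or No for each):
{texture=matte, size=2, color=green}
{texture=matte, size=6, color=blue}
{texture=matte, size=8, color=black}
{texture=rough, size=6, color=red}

The pattern is that an item is 'Yes' exactly when: size ≤ 5.
{texture=matte, size=2, color=green}: size = 2 — matches, so Yes. {texture=matte, size=6, color=blue}: size = 6 — fails this test, so No. {texture=matte, size=8, color=black}: size = 8 — fails this test, so No. {texture=rough, size=6, color=red}: size = 6 — fails this test, so No.

Yes, No, No, No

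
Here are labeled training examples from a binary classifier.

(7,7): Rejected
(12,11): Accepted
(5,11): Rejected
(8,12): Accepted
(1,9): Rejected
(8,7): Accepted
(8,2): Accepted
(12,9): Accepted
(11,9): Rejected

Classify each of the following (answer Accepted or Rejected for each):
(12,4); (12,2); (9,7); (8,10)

The distinguishing property — first is even — holds for all the 'Accepted' cases and none of the 'Rejected' cases.
(12,4) → first 12 → Accepted.
(12,2) → first 12 → Accepted.
(9,7) → first 9 → Rejected.
(8,10) → first 8 → Accepted.

Accepted, Accepted, Rejected, Accepted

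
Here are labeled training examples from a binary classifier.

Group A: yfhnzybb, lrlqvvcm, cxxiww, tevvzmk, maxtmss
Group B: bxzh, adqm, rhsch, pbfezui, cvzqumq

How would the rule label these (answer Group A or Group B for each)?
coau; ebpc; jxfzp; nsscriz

The classifier is using: has a double letter.

Group B, Group B, Group B, Group A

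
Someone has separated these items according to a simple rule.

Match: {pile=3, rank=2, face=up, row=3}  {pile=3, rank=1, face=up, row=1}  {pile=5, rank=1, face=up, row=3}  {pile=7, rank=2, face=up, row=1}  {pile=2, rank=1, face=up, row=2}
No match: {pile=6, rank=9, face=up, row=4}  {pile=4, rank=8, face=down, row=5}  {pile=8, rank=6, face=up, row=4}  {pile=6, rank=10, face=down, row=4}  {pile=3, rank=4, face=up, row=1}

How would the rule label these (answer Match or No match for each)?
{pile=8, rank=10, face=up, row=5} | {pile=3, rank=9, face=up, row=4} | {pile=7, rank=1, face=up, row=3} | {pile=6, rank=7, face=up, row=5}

No match, No match, Match, No match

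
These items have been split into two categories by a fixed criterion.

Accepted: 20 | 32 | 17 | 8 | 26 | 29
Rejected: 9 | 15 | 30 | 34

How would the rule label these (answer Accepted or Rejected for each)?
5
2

One predicate separates the groups cleanly: ≡ 2 (mod 3).
5 → 5 mod 3 = 2 → Accepted. 2 → 2 mod 3 = 2 → Accepted.

Accepted, Accepted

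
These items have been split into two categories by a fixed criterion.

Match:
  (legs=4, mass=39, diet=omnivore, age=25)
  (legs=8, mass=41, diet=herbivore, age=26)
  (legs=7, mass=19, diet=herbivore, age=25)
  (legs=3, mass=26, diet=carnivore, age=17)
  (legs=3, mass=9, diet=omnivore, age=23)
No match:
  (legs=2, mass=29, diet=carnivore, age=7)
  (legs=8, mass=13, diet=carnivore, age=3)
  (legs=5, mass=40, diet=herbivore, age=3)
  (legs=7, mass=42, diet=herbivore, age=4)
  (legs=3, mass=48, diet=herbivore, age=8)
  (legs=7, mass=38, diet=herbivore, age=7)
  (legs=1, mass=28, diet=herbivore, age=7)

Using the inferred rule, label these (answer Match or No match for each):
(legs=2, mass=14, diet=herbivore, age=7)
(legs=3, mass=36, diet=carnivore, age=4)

No match, No match

The classifier is using: age ≥ 17.
(legs=2, mass=14, diet=herbivore, age=7): age = 7 — does not satisfy this, so No match.
(legs=3, mass=36, diet=carnivore, age=4): age = 4 — does not satisfy this, so No match.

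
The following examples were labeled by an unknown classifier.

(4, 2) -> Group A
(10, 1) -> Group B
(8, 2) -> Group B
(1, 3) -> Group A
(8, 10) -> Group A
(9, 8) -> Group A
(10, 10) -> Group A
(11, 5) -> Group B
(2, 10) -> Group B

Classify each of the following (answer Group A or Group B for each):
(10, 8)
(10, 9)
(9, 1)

Group A, Group A, Group B

The pattern is that an item is 'Group A' exactly when: |first − second| ≤ 2.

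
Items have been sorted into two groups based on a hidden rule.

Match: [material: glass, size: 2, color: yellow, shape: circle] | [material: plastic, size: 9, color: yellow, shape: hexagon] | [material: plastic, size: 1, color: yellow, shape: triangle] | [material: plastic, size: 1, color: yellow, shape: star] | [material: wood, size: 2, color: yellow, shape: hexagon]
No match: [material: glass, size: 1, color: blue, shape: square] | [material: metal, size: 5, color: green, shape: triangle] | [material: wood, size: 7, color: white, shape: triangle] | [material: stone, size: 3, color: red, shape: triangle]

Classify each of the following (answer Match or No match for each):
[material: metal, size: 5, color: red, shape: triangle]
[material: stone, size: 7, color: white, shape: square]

No match, No match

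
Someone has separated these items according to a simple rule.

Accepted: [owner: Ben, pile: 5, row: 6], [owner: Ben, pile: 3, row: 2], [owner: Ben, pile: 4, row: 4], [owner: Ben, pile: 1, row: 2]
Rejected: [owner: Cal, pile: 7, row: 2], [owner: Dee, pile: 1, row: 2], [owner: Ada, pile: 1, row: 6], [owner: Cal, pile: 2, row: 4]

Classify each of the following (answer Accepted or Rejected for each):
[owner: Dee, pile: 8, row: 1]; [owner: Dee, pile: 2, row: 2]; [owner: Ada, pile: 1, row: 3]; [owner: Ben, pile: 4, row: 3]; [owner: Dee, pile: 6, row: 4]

The simplest hypothesis consistent with all the labels is: owner is Ben.
Rejected: [owner: Dee, pile: 8, row: 1], since owner is Dee. Rejected: [owner: Dee, pile: 2, row: 2], since owner is Dee. Rejected: [owner: Ada, pile: 1, row: 3], since owner is Ada. Accepted: [owner: Ben, pile: 4, row: 3], since owner is Ben. Rejected: [owner: Dee, pile: 6, row: 4], since owner is Dee.

Rejected, Rejected, Rejected, Accepted, Rejected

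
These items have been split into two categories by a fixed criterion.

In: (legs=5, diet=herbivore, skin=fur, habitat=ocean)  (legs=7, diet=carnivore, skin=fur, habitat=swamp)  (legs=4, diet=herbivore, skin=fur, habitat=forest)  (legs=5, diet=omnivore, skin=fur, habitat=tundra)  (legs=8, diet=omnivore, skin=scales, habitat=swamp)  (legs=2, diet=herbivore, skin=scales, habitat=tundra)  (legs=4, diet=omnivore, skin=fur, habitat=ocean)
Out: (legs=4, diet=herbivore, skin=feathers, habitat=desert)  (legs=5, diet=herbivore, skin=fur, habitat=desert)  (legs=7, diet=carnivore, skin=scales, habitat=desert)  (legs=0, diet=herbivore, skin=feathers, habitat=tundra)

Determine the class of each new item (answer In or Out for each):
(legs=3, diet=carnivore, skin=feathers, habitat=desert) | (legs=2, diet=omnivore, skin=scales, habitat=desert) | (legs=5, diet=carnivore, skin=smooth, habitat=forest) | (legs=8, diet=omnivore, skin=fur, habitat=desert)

The classifier is using: habitat is not desert AND legs ≥ 2.
(legs=3, diet=carnivore, skin=feathers, habitat=desert) — habitat is desert, legs = 3, hence Out.
(legs=2, diet=omnivore, skin=scales, habitat=desert) — habitat is desert, legs = 2, hence Out.
(legs=5, diet=carnivore, skin=smooth, habitat=forest) — habitat is forest, legs = 5, hence In.
(legs=8, diet=omnivore, skin=fur, habitat=desert) — habitat is desert, legs = 8, hence Out.

Out, Out, In, Out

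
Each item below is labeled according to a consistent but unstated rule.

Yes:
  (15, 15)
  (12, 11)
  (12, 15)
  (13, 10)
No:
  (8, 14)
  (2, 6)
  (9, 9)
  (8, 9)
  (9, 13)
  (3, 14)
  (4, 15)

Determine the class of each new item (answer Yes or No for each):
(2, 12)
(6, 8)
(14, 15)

The classifier is using: sum ≥ 23.
(2, 12): No (2+12 = 14).
(6, 8): No (6+8 = 14).
(14, 15): Yes (14+15 = 29).

No, No, Yes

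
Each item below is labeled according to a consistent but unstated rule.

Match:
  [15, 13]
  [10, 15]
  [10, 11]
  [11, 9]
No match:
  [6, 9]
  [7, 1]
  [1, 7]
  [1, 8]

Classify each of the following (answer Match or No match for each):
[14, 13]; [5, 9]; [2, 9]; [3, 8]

Match, No match, No match, No match

The classifier is using: sum ≥ 20.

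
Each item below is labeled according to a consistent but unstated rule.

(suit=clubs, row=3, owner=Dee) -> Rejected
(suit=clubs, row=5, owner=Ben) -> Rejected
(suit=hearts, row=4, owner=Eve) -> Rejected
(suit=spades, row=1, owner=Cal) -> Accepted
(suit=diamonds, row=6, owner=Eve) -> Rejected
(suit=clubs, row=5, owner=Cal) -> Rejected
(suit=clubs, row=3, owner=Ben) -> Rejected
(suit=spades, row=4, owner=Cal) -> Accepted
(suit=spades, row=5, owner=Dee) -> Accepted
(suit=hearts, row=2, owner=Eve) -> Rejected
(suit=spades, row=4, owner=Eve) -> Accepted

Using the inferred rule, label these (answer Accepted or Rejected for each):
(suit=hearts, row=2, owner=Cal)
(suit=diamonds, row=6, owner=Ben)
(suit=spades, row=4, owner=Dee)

Rejected, Rejected, Accepted

Comparing the two groups points to one rule — suit is spades.
(suit=hearts, row=2, owner=Cal): Rejected (suit is hearts). (suit=diamonds, row=6, owner=Ben): Rejected (suit is diamonds). (suit=spades, row=4, owner=Dee): Accepted (suit is spades).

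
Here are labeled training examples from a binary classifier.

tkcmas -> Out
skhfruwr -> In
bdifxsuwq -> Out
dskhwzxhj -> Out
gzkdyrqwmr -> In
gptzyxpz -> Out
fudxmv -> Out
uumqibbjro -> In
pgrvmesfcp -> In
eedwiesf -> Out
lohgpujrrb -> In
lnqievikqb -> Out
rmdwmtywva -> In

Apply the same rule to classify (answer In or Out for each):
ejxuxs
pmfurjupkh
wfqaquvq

Out, In, Out

Looking at the examples, the only property every 'In' case has and every 'Out' case lacks is: contains 'r'.
ejxuxs: no 'r' — does not pass, so Out.
pmfurjupkh: has 'r' — satisfies this, so In.
wfqaquvq: no 'r' — does not pass, so Out.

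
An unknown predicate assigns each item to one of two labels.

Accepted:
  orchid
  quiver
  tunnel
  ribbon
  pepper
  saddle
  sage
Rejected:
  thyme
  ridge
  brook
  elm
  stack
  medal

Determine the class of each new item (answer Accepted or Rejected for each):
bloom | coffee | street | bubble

Rejected, Accepted, Accepted, Accepted

'Accepted' ⟺ even length.
bloom — length 5, hence Rejected. coffee — length 6, hence Accepted. street — length 6, hence Accepted. bubble — length 6, hence Accepted.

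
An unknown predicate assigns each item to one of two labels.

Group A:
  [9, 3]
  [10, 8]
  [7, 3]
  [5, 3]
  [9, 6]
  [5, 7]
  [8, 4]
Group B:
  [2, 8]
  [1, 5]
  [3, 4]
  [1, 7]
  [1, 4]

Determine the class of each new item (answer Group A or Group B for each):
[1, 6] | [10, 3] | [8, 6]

The rule appears to be: first ≥ 4.

Group B, Group A, Group A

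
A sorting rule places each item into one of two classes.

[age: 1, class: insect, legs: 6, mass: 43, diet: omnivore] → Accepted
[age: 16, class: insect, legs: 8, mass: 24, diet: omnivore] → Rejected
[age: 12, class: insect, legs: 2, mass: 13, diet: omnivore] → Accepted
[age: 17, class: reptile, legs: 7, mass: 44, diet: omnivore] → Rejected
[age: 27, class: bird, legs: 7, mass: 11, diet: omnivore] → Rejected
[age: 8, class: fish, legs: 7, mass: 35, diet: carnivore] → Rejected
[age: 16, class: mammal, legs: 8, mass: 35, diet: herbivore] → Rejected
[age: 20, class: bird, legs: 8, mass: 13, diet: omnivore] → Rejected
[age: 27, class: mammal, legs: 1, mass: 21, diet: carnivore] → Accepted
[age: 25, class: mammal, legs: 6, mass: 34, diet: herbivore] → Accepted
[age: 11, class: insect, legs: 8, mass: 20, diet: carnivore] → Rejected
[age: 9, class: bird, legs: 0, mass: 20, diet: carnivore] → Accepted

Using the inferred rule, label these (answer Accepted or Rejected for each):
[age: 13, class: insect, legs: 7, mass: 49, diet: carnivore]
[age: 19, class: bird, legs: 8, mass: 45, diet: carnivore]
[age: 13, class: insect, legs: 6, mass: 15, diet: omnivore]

Rule: legs ≤ 6. This holds for each 'Accepted' example and fails for each 'Rejected' one.
[age: 13, class: insect, legs: 7, mass: 49, diet: carnivore]: Rejected (legs = 7).
[age: 19, class: bird, legs: 8, mass: 45, diet: carnivore]: Rejected (legs = 8).
[age: 13, class: insect, legs: 6, mass: 15, diet: omnivore]: Accepted (legs = 6).

Rejected, Rejected, Accepted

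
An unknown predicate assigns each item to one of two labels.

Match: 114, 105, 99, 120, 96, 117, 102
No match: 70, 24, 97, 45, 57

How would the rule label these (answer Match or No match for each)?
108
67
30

Match, No match, No match

One predicate separates the groups cleanly: multiple of 3 AND at least 70.
108 — 108 = 3·36, 108 ≥ 70, hence Match. 67 — 67 = 3·22 + 1, 67 < 70, hence No match. 30 — 30 = 3·10, 30 < 70, hence No match.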